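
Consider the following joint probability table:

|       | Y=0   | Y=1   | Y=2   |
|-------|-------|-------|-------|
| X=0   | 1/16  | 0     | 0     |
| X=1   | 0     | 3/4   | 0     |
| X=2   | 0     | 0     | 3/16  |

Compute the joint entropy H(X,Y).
H(X,Y) = -Σ P(X,Y) log₂ P(X,Y), summed over the non-zero cells:
H(X,Y) = -[(1/16)·log₂(1/16) + (3/4)·log₂(3/4) + (3/16)·log₂(3/16)]
  = 0.2500 + 0.3113 + 0.4528
  = 1.0141 bits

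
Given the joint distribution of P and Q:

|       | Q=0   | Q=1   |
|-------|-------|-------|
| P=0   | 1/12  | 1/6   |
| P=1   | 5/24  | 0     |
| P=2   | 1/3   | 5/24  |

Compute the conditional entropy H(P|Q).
Marginal P(Q) (column sums):
  P(Q=0) = 1/12 + 5/24 + 1/3 = 5/8
  P(Q=1) = 1/6 + 0 + 5/24 = 3/8

H(P|Q) = -Σ P(P,Q)·log₂ P(P|Q), where P(P|Q) = P(P,Q) / P(Q)
  (cells with P(P,Q) = 0 contribute 0)
  (P=0,Q=0): P(P|Q) = (1/12)/(5/8) = 2/15;  -(1/12)·log₂(2/15) = 0.2422
  (P=0,Q=1): P(P|Q) = (1/6)/(3/8) = 4/9;  -(1/6)·log₂(4/9) = 0.1950
  (P=1,Q=0): P(P|Q) = (5/24)/(5/8) = 1/3;  -(5/24)·log₂(1/3) = 0.3302
  (P=2,Q=0): P(P|Q) = (1/3)/(5/8) = 8/15;  -(1/3)·log₂(8/15) = 0.3023
  (P=2,Q=1): P(P|Q) = (5/24)/(3/8) = 5/9;  -(5/24)·log₂(5/9) = 0.1767
H(P|Q) = 0.2422 + 0.1950 + 0.3302 + 0.3023 + 0.1767
  = 1.2464 bits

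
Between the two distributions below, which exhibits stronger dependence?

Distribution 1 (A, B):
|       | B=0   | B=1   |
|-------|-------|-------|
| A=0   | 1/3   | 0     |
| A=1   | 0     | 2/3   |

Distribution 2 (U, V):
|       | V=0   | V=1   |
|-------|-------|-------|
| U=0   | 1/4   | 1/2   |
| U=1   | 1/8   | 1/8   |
Distribution 1 (A, B):
Marginal P(A) (row sums):
  P(A=0) = 1/3 + 0 = 1/3
  P(A=1) = 0 + 2/3 = 2/3
Marginal P(B) (column sums):
  P(B=0) = 1/3 + 0 = 1/3
  P(B=1) = 0 + 2/3 = 2/3

H(A) = -[(1/3)·log₂(1/3) + (2/3)·log₂(2/3)]
  = 0.5283 + 0.3900
  = 0.9183 bits
H(B) = -[(1/3)·log₂(1/3) + (2/3)·log₂(2/3)]
  = 0.5283 + 0.3900
  = 0.9183 bits
H(A,B) = -[(1/3)·log₂(1/3) + (2/3)·log₂(2/3)]
  = 0.5283 + 0.3900
  = 0.9183 bits

I(A;B) = H(A) + H(B) - H(A,B)
  = 0.9183 + 0.9183 - 0.9183
  = 0.9183 bits

Distribution 2 (U, V):
Marginal P(U) (row sums):
  P(U=0) = 1/4 + 1/2 = 3/4
  P(U=1) = 1/8 + 1/8 = 1/4
Marginal P(V) (column sums):
  P(V=0) = 1/4 + 1/8 = 3/8
  P(V=1) = 1/2 + 1/8 = 5/8

H(U) = -[(3/4)·log₂(3/4) + (1/4)·log₂(1/4)]
  = 0.3113 + 0.5000
  = 0.8113 bits
H(V) = -[(3/8)·log₂(3/8) + (5/8)·log₂(5/8)]
  = 0.5306 + 0.4238
  = 0.9544 bits
H(U,V) = -[(1/4)·log₂(1/4) + (1/2)·log₂(1/2) + (1/8)·log₂(1/8) + (1/8)·log₂(1/8)]
  = 0.5000 + 0.5000 + 0.3750 + 0.3750
  = 1.7500 bits

I(U;V) = H(U) + H(V) - H(U,V)
  = 0.8113 + 0.9544 - 1.7500
  = 0.0157 bits

I(A;B) = 0.9183 bits > I(U;V) = 0.0157 bits, so (A, B) has the higher mutual information (stronger dependence).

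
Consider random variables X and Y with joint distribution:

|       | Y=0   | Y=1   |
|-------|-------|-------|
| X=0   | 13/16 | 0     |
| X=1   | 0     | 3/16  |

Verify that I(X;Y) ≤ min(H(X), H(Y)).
Marginal P(X) (row sums):
  P(X=0) = 13/16 + 0 = 13/16
  P(X=1) = 0 + 3/16 = 3/16
Marginal P(Y) (column sums):
  P(Y=0) = 13/16 + 0 = 13/16
  P(Y=1) = 0 + 3/16 = 3/16

H(X) = -[(13/16)·log₂(13/16) + (3/16)·log₂(3/16)]
  = 0.2434 + 0.4528
  = 0.6962 bits
H(Y) = -[(13/16)·log₂(13/16) + (3/16)·log₂(3/16)]
  = 0.2434 + 0.4528
  = 0.6962 bits
H(X,Y) = -[(13/16)·log₂(13/16) + (3/16)·log₂(3/16)]
  = 0.2434 + 0.4528
  = 0.6962 bits

I(X;Y) = H(X) + H(Y) - H(X,Y)
  = 0.6962 + 0.6962 - 0.6962
  = 0.6962 bits

min(H(X), H(Y)) = min(0.6962, 0.6962) = 0.6962 bits
Since 0.6962 ≤ 0.6962, the bound is satisfied ✓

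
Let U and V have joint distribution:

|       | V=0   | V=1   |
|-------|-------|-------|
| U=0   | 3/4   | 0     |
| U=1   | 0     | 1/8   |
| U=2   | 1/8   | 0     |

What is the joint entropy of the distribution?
H(U,V) = -Σ P(U,V) log₂ P(U,V), summed over the non-zero cells:
H(U,V) = -[(3/4)·log₂(3/4) + (1/8)·log₂(1/8) + (1/8)·log₂(1/8)]
  = 0.3113 + 0.3750 + 0.3750
  = 1.0613 bits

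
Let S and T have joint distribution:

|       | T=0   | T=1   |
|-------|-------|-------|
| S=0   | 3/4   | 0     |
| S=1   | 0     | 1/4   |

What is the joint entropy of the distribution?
H(S,T) = -Σ P(S,T) log₂ P(S,T), summed over the non-zero cells:
H(S,T) = -[(3/4)·log₂(3/4) + (1/4)·log₂(1/4)]
  = 0.3113 + 0.5000
  = 0.8113 bits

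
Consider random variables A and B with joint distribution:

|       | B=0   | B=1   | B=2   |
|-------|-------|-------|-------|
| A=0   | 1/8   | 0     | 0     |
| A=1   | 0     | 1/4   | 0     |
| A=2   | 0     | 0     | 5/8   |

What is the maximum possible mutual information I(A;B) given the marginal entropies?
The upper bound on mutual information is I(A;B) ≤ min(H(A), H(B)).

Marginal P(A) (row sums):
  P(A=0) = 1/8 + 0 + 0 = 1/8
  P(A=1) = 0 + 1/4 + 0 = 1/4
  P(A=2) = 0 + 0 + 5/8 = 5/8
Marginal P(B) (column sums):
  P(B=0) = 1/8 + 0 + 0 = 1/8
  P(B=1) = 0 + 1/4 + 0 = 1/4
  P(B=2) = 0 + 0 + 5/8 = 5/8

H(A) = -[(1/8)·log₂(1/8) + (1/4)·log₂(1/4) + (5/8)·log₂(5/8)]
  = 0.3750 + 0.5000 + 0.4238
  = 1.2988 bits
H(B) = -[(1/8)·log₂(1/8) + (1/4)·log₂(1/4) + (5/8)·log₂(5/8)]
  = 0.3750 + 0.5000 + 0.4238
  = 1.2988 bits

Maximum possible I(A;B) = min(1.2988, 1.2988) = 1.2988 bits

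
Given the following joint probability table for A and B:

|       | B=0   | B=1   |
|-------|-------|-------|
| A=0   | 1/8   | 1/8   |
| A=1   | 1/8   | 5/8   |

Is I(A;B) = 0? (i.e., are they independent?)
Marginal P(A) (row sums):
  P(A=0) = 1/8 + 1/8 = 1/4
  P(A=1) = 1/8 + 5/8 = 3/4
Marginal P(B) (column sums):
  P(B=0) = 1/8 + 1/8 = 1/4
  P(B=1) = 1/8 + 5/8 = 3/4

A and B are independent iff P(A=i,B=j) = P(A=i)·P(B=j) for every cell.
  P(A=0)·P(B=0) = 1/4 × 1/4 = 1/16, but P(A=0,B=0) = 1/8 ✗

No, A and B are not independent. Quantitatively, I(A;B) > 0:

H(A) = -[(1/4)·log₂(1/4) + (3/4)·log₂(3/4)]
  = 0.5000 + 0.3113
  = 0.8113 bits
H(B) = -[(1/4)·log₂(1/4) + (3/4)·log₂(3/4)]
  = 0.5000 + 0.3113
  = 0.8113 bits
H(A,B) = -[(1/8)·log₂(1/8) + (1/8)·log₂(1/8) + (1/8)·log₂(1/8) + (5/8)·log₂(5/8)]
  = 0.3750 + 0.3750 + 0.3750 + 0.4238
  = 1.5488 bits
I(A;B) = H(A) + H(B) - H(A,B) = 0.8113 + 0.8113 - 1.5488 = 0.0738 bits > 0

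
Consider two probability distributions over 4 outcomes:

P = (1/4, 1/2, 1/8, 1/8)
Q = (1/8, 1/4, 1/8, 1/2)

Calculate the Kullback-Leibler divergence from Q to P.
D(P||Q) = Σ P(i) log₂(P(i)/Q(i))
  i=0: (1/4) × log₂((1/4)/(1/8)) = (1/4) × log₂(2) = 0.2500
  i=1: (1/2) × log₂((1/2)/(1/4)) = (1/2) × log₂(2) = 0.5000
  i=2: (1/8) × log₂((1/8)/(1/8)) = (1/8) × log₂(1) = 0.0000
  i=3: (1/8) × log₂((1/8)/(1/2)) = (1/8) × log₂(1/4) = -0.2500
D(P||Q) = 0.2500 + 0.5000 + 0.0000 - 0.2500
  = 0.5000 bits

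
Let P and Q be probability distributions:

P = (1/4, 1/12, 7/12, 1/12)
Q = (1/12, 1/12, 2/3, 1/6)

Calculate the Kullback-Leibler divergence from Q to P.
D(P||Q) = Σ P(i) log₂(P(i)/Q(i))
  i=0: (1/4) × log₂((1/4)/(1/12)) = (1/4) × log₂(3) = 0.3962
  i=1: (1/12) × log₂((1/12)/(1/12)) = (1/12) × log₂(1) = 0.0000
  i=2: (7/12) × log₂((7/12)/(2/3)) = (7/12) × log₂(7/8) = -0.1124
  i=3: (1/12) × log₂((1/12)/(1/6)) = (1/12) × log₂(1/2) = -0.0833
D(P||Q) = 0.3962 + 0.0000 - 0.1124 - 0.0833
  = 0.2005 bits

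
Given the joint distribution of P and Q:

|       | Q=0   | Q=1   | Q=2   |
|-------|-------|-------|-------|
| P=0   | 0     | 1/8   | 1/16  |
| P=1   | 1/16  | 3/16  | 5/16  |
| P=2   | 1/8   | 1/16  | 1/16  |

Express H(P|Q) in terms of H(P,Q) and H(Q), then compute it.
H(P|Q) = H(P,Q) - H(Q)

Marginal P(Q) (column sums):
  P(Q=0) = 0 + 1/16 + 1/8 = 3/16
  P(Q=1) = 1/8 + 3/16 + 1/16 = 3/8
  P(Q=2) = 1/16 + 5/16 + 1/16 = 7/16

H(P,Q) = -[(1/8)·log₂(1/8) + (1/16)·log₂(1/16) + (1/16)·log₂(1/16) + (3/16)·log₂(3/16) + (5/16)·log₂(5/16) + (1/8)·log₂(1/8) + (1/16)·log₂(1/16) + (1/16)·log₂(1/16)]
  = 0.3750 + 0.2500 + 0.2500 + 0.4528 + 0.5244 + 0.3750 + 0.2500 + 0.2500
  = 2.7272 bits
H(Q) = -[(3/16)·log₂(3/16) + (3/8)·log₂(3/8) + (7/16)·log₂(7/16)]
  = 0.4528 + 0.5306 + 0.5218
  = 1.5052 bits

H(P|Q) = 2.7272 - 1.5052 = 1.2220 bits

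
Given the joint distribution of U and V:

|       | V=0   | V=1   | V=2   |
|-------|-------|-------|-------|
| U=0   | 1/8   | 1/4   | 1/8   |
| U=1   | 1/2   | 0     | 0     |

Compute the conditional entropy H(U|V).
Marginal P(V) (column sums):
  P(V=0) = 1/8 + 1/2 = 5/8
  P(V=1) = 1/4 + 0 = 1/4
  P(V=2) = 1/8 + 0 = 1/8

H(U|V) = -Σ P(U,V)·log₂ P(U|V), where P(U|V) = P(U,V) / P(V)
  (cells with P(U,V) = 0 contribute 0)
  (U=0,V=0): P(U|V) = (1/8)/(5/8) = 1/5;  -(1/8)·log₂(1/5) = 0.2902
  (U=0,V=1): P(U|V) = (1/4)/(1/4) = 1;  -(1/4)·log₂(1) = 0.0000
  (U=0,V=2): P(U|V) = (1/8)/(1/8) = 1;  -(1/8)·log₂(1) = 0.0000
  (U=1,V=0): P(U|V) = (1/2)/(5/8) = 4/5;  -(1/2)·log₂(4/5) = 0.1610
H(U|V) = 0.2902 + 0.0000 + 0.0000 + 0.1610
  = 0.4512 bits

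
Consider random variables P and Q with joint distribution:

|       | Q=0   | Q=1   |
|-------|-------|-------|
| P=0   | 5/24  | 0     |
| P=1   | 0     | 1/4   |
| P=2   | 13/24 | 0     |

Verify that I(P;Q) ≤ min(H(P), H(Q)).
Marginal P(P) (row sums):
  P(P=0) = 5/24 + 0 = 5/24
  P(P=1) = 0 + 1/4 = 1/4
  P(P=2) = 13/24 + 0 = 13/24
Marginal P(Q) (column sums):
  P(Q=0) = 5/24 + 0 + 13/24 = 3/4
  P(Q=1) = 0 + 1/4 + 0 = 1/4

H(P) = -[(5/24)·log₂(5/24) + (1/4)·log₂(1/4) + (13/24)·log₂(13/24)]
  = 0.4715 + 0.5000 + 0.4791
  = 1.4506 bits
H(Q) = -[(3/4)·log₂(3/4) + (1/4)·log₂(1/4)]
  = 0.3113 + 0.5000
  = 0.8113 bits
H(P,Q) = -[(5/24)·log₂(5/24) + (1/4)·log₂(1/4) + (13/24)·log₂(13/24)]
  = 0.4715 + 0.5000 + 0.4791
  = 1.4506 bits

I(P;Q) = H(P) + H(Q) - H(P,Q)
  = 1.4506 + 0.8113 - 1.4506
  = 0.8113 bits

min(H(P), H(Q)) = min(1.4506, 0.8113) = 0.8113 bits
Since 0.8113 ≤ 0.8113, the bound is satisfied ✓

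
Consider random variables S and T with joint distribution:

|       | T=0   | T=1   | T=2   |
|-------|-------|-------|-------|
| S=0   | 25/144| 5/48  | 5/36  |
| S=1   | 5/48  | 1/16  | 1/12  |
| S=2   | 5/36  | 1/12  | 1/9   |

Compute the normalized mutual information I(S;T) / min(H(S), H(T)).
Marginal P(S) (row sums):
  P(S=0) = 25/144 + 5/48 + 5/36 = 5/12
  P(S=1) = 5/48 + 1/16 + 1/12 = 1/4
  P(S=2) = 5/36 + 1/12 + 1/9 = 1/3
Marginal P(T) (column sums):
  P(T=0) = 25/144 + 5/48 + 5/36 = 5/12
  P(T=1) = 5/48 + 1/16 + 1/12 = 1/4
  P(T=2) = 5/36 + 1/12 + 1/9 = 1/3

H(S) = -[(5/12)·log₂(5/12) + (1/4)·log₂(1/4) + (1/3)·log₂(1/3)]
  = 0.5263 + 0.5000 + 0.5283
  = 1.5546 bits
H(T) = -[(5/12)·log₂(5/12) + (1/4)·log₂(1/4) + (1/3)·log₂(1/3)]
  = 0.5263 + 0.5000 + 0.5283
  = 1.5546 bits
H(S,T) = -[(25/144)·log₂(25/144) + (5/48)·log₂(5/48) + (5/36)·log₂(5/36) + (5/48)·log₂(5/48) + (1/16)·log₂(1/16) + (1/12)·log₂(1/12) + (5/36)·log₂(5/36) + (1/12)·log₂(1/12) + (1/9)·log₂(1/9)]
  = 0.4386 + 0.3399 + 0.3956 + 0.3399 + 0.2500 + 0.2987 + 0.3956 + 0.2987 + 0.3522
  = 3.1092 bits

I(S;T) = H(S) + H(T) - H(S,T)
  = 1.5546 + 1.5546 - 3.1092
  = 0.0000 bits

min(H(S), H(T)) = min(1.5546, 1.5546) = 1.5546 bits
Normalized MI = 0.0000 / 1.5546 = 0.0000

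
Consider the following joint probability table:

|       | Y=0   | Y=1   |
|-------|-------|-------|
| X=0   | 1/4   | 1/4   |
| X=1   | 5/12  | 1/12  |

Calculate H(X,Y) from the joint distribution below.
H(X,Y) = -Σ P(X,Y) log₂ P(X,Y), summed over the non-zero cells:
H(X,Y) = -[(1/4)·log₂(1/4) + (1/4)·log₂(1/4) + (5/12)·log₂(5/12) + (1/12)·log₂(1/12)]
  = 0.5000 + 0.5000 + 0.5263 + 0.2987
  = 1.8250 bits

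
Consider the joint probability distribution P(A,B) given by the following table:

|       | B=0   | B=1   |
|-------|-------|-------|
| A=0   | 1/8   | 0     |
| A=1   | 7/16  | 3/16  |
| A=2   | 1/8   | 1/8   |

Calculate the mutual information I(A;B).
Marginal P(A) (row sums):
  P(A=0) = 1/8 + 0 = 1/8
  P(A=1) = 7/16 + 3/16 = 5/8
  P(A=2) = 1/8 + 1/8 = 1/4
Marginal P(B) (column sums):
  P(B=0) = 1/8 + 7/16 + 1/8 = 11/16
  P(B=1) = 0 + 3/16 + 1/8 = 5/16

H(A) = -[(1/8)·log₂(1/8) + (5/8)·log₂(5/8) + (1/4)·log₂(1/4)]
  = 0.3750 + 0.4238 + 0.5000
  = 1.2988 bits
H(B) = -[(11/16)·log₂(11/16) + (5/16)·log₂(5/16)]
  = 0.3716 + 0.5244
  = 0.8960 bits
H(A,B) = -[(1/8)·log₂(1/8) + (7/16)·log₂(7/16) + (3/16)·log₂(3/16) + (1/8)·log₂(1/8) + (1/8)·log₂(1/8)]
  = 0.3750 + 0.5218 + 0.4528 + 0.3750 + 0.3750
  = 2.0996 bits

I(A;B) = H(A) + H(B) - H(A,B)
  = 1.2988 + 0.8960 - 2.0996
  = 0.0952 bits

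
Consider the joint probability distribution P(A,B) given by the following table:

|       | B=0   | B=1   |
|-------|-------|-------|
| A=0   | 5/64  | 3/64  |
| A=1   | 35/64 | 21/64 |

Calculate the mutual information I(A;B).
Marginal P(A) (row sums):
  P(A=0) = 5/64 + 3/64 = 1/8
  P(A=1) = 35/64 + 21/64 = 7/8
Marginal P(B) (column sums):
  P(B=0) = 5/64 + 35/64 = 5/8
  P(B=1) = 3/64 + 21/64 = 3/8

H(A) = -[(1/8)·log₂(1/8) + (7/8)·log₂(7/8)]
  = 0.3750 + 0.1686
  = 0.5436 bits
H(B) = -[(5/8)·log₂(5/8) + (3/8)·log₂(3/8)]
  = 0.4238 + 0.5306
  = 0.9544 bits
H(A,B) = -[(5/64)·log₂(5/64) + (3/64)·log₂(3/64) + (35/64)·log₂(35/64) + (21/64)·log₂(21/64)]
  = 0.2873 + 0.2070 + 0.4762 + 0.5275
  = 1.4980 bits

I(A;B) = H(A) + H(B) - H(A,B)
  = 0.5436 + 0.9544 - 1.4980
  = 0.0000 bits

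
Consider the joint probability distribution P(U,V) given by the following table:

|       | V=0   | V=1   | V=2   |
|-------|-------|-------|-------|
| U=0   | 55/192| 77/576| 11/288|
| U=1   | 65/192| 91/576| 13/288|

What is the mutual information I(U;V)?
Marginal P(U) (row sums):
  P(U=0) = 55/192 + 77/576 + 11/288 = 11/24
  P(U=1) = 65/192 + 91/576 + 13/288 = 13/24
Marginal P(V) (column sums):
  P(V=0) = 55/192 + 65/192 = 5/8
  P(V=1) = 77/576 + 91/576 = 7/24
  P(V=2) = 11/288 + 13/288 = 1/12

H(U) = -[(11/24)·log₂(11/24) + (13/24)·log₂(13/24)]
  = 0.5159 + 0.4791
  = 0.9950 bits
H(V) = -[(5/8)·log₂(5/8) + (7/24)·log₂(7/24) + (1/12)·log₂(1/12)]
  = 0.4238 + 0.5185 + 0.2987
  = 1.2410 bits
H(U,V) = -[(55/192)·log₂(55/192) + (77/576)·log₂(77/576) + (11/288)·log₂(11/288) + (65/192)·log₂(65/192) + (91/576)·log₂(91/576) + (13/288)·log₂(13/288)]
  = 0.5167 + 0.3881 + 0.1799 + 0.5290 + 0.4206 + 0.2017
  = 2.2360 bits

I(U;V) = H(U) + H(V) - H(U,V)
  = 0.9950 + 1.2410 - 2.2360
  = 0.0000 bits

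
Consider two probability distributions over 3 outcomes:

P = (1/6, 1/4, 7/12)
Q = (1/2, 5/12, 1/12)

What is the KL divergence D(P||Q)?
D(P||Q) = Σ P(i) log₂(P(i)/Q(i))
  i=0: (1/6) × log₂((1/6)/(1/2)) = (1/6) × log₂(1/3) = -0.2642
  i=1: (1/4) × log₂((1/4)/(5/12)) = (1/4) × log₂(3/5) = -0.1842
  i=2: (7/12) × log₂((7/12)/(1/12)) = (7/12) × log₂(7) = 1.6376
D(P||Q) = -0.2642 - 0.1842 + 1.6376
  = 1.1892 bits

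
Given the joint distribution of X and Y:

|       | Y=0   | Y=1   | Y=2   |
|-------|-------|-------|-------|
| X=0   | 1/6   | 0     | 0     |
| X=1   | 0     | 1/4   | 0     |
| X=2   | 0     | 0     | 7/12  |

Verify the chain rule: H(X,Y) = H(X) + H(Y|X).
Left side:
H(X,Y) = -[(1/6)·log₂(1/6) + (1/4)·log₂(1/4) + (7/12)·log₂(7/12)]
  = 0.4308 + 0.5000 + 0.4536
  = 1.3844 bits

Right side:
Marginal P(X) (row sums):
  P(X=0) = 1/6 + 0 + 0 = 1/6
  P(X=1) = 0 + 1/4 + 0 = 1/4
  P(X=2) = 0 + 0 + 7/12 = 7/12
H(X) = -[(1/6)·log₂(1/6) + (1/4)·log₂(1/4) + (7/12)·log₂(7/12)]
  = 0.4308 + 0.5000 + 0.4536
  = 1.3844 bits
H(Y|X) = -Σ P(X,Y)·log₂ P(Y|X), where P(Y|X) = P(X,Y) / P(X)
  (cells with P(X,Y) = 0 contribute 0)
  (X=0,Y=0): P(Y|X) = (1/6)/(1/6) = 1;  -(1/6)·log₂(1) = 0.0000
  (X=1,Y=1): P(Y|X) = (1/4)/(1/4) = 1;  -(1/4)·log₂(1) = 0.0000
  (X=2,Y=2): P(Y|X) = (7/12)/(7/12) = 1;  -(7/12)·log₂(1) = 0.0000
H(Y|X) = 0.0000 + 0.0000 + 0.0000
  = 0.0000 bits
H(X) + H(Y|X) = 1.3844 + 0.0000 = 1.3844 bits

Both sides equal 1.3844 bits, so the chain rule holds ✓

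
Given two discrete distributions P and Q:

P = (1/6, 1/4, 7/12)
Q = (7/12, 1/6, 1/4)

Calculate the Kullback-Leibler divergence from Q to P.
D(P||Q) = Σ P(i) log₂(P(i)/Q(i))
  i=0: (1/6) × log₂((1/6)/(7/12)) = (1/6) × log₂(2/7) = -0.3012
  i=1: (1/4) × log₂((1/4)/(1/6)) = (1/4) × log₂(3/2) = 0.1462
  i=2: (7/12) × log₂((7/12)/(1/4)) = (7/12) × log₂(7/3) = 0.7131
D(P||Q) = -0.3012 + 0.1462 + 0.7131
  = 0.5581 bits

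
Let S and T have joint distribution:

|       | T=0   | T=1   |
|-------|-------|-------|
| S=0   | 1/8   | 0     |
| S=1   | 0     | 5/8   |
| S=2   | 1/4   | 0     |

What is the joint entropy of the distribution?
H(S,T) = -Σ P(S,T) log₂ P(S,T), summed over the non-zero cells:
H(S,T) = -[(1/8)·log₂(1/8) + (5/8)·log₂(5/8) + (1/4)·log₂(1/4)]
  = 0.3750 + 0.4238 + 0.5000
  = 1.2988 bits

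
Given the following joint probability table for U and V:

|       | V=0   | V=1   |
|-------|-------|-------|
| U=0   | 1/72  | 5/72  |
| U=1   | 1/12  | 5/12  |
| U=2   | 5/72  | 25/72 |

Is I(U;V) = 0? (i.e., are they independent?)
Marginal P(U) (row sums):
  P(U=0) = 1/72 + 5/72 = 1/12
  P(U=1) = 1/12 + 5/12 = 1/2
  P(U=2) = 5/72 + 25/72 = 5/12
Marginal P(V) (column sums):
  P(V=0) = 1/72 + 1/12 + 5/72 = 1/6
  P(V=1) = 5/72 + 5/12 + 25/72 = 5/6

U and V are independent iff P(U=i,V=j) = P(U=i)·P(V=j) for every cell.
  P(U=0)·P(V=0) = 1/12 × 1/6 = 1/72 = P(U=0,V=0) ✓
  P(U=0)·P(V=1) = 1/12 × 5/6 = 5/72 = P(U=0,V=1) ✓
  P(U=1)·P(V=0) = 1/2 × 1/6 = 1/12 = P(U=1,V=0) ✓
  P(U=1)·P(V=1) = 1/2 × 5/6 = 5/12 = P(U=1,V=1) ✓
  P(U=2)·P(V=0) = 5/12 × 1/6 = 5/72 = P(U=2,V=0) ✓
  P(U=2)·P(V=1) = 5/12 × 5/6 = 25/72 = P(U=2,V=1) ✓

Yes, U and V are independent: every cell factors, so I(U;V) = 0 bits.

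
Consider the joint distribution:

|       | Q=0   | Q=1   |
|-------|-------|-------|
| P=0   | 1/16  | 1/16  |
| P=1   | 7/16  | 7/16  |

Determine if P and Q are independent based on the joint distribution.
Marginal P(P) (row sums):
  P(P=0) = 1/16 + 1/16 = 1/8
  P(P=1) = 7/16 + 7/16 = 7/8
Marginal P(Q) (column sums):
  P(Q=0) = 1/16 + 7/16 = 1/2
  P(Q=1) = 1/16 + 7/16 = 1/2

P and Q are independent iff P(P=i,Q=j) = P(P=i)·P(Q=j) for every cell.
  P(P=0)·P(Q=0) = 1/8 × 1/2 = 1/16 = P(P=0,Q=0) ✓
  P(P=0)·P(Q=1) = 1/8 × 1/2 = 1/16 = P(P=0,Q=1) ✓
  P(P=1)·P(Q=0) = 7/8 × 1/2 = 7/16 = P(P=1,Q=0) ✓
  P(P=1)·P(Q=1) = 7/8 × 1/2 = 7/16 = P(P=1,Q=1) ✓

Yes, P and Q are independent: every cell factors, so I(P;Q) = 0 bits.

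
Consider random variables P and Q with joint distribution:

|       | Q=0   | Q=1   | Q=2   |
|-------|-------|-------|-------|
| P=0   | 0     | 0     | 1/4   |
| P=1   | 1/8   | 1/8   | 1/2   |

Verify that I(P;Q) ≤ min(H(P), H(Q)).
Marginal P(P) (row sums):
  P(P=0) = 0 + 0 + 1/4 = 1/4
  P(P=1) = 1/8 + 1/8 + 1/2 = 3/4
Marginal P(Q) (column sums):
  P(Q=0) = 0 + 1/8 = 1/8
  P(Q=1) = 0 + 1/8 = 1/8
  P(Q=2) = 1/4 + 1/2 = 3/4

H(P) = -[(1/4)·log₂(1/4) + (3/4)·log₂(3/4)]
  = 0.5000 + 0.3113
  = 0.8113 bits
H(Q) = -[(1/8)·log₂(1/8) + (1/8)·log₂(1/8) + (3/4)·log₂(3/4)]
  = 0.3750 + 0.3750 + 0.3113
  = 1.0613 bits
H(P,Q) = -[(1/4)·log₂(1/4) + (1/8)·log₂(1/8) + (1/8)·log₂(1/8) + (1/2)·log₂(1/2)]
  = 0.5000 + 0.3750 + 0.3750 + 0.5000
  = 1.7500 bits

I(P;Q) = H(P) + H(Q) - H(P,Q)
  = 0.8113 + 1.0613 - 1.7500
  = 0.1226 bits

min(H(P), H(Q)) = min(0.8113, 1.0613) = 0.8113 bits
Since 0.1226 ≤ 0.8113, the bound is satisfied ✓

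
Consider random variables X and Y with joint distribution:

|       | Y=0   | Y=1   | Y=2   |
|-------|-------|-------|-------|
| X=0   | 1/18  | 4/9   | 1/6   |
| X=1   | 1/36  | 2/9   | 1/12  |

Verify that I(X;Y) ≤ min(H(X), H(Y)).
Marginal P(X) (row sums):
  P(X=0) = 1/18 + 4/9 + 1/6 = 2/3
  P(X=1) = 1/36 + 2/9 + 1/12 = 1/3
Marginal P(Y) (column sums):
  P(Y=0) = 1/18 + 1/36 = 1/12
  P(Y=1) = 4/9 + 2/9 = 2/3
  P(Y=2) = 1/6 + 1/12 = 1/4

H(X) = -[(2/3)·log₂(2/3) + (1/3)·log₂(1/3)]
  = 0.3900 + 0.5283
  = 0.9183 bits
H(Y) = -[(1/12)·log₂(1/12) + (2/3)·log₂(2/3) + (1/4)·log₂(1/4)]
  = 0.2987 + 0.3900 + 0.5000
  = 1.1887 bits
H(X,Y) = -[(1/18)·log₂(1/18) + (4/9)·log₂(4/9) + (1/6)·log₂(1/6) + (1/36)·log₂(1/36) + (2/9)·log₂(2/9) + (1/12)·log₂(1/12)]
  = 0.2317 + 0.5200 + 0.4308 + 0.1436 + 0.4822 + 0.2987
  = 2.1070 bits

I(X;Y) = H(X) + H(Y) - H(X,Y)
  = 0.9183 + 1.1887 - 2.1070
  = 0.0000 bits

min(H(X), H(Y)) = min(0.9183, 1.1887) = 0.9183 bits
Since 0.0000 ≤ 0.9183, the bound is satisfied ✓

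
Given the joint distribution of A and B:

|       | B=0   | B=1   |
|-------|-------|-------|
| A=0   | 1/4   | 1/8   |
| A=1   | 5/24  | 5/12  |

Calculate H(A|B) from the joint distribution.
Marginal P(B) (column sums):
  P(B=0) = 1/4 + 5/24 = 11/24
  P(B=1) = 1/8 + 5/12 = 13/24

H(A|B) = -Σ P(A,B)·log₂ P(A|B), where P(A|B) = P(A,B) / P(B)
  (A=0,B=0): P(A|B) = (1/4)/(11/24) = 6/11;  -(1/4)·log₂(6/11) = 0.2186
  (A=0,B=1): P(A|B) = (1/8)/(13/24) = 3/13;  -(1/8)·log₂(3/13) = 0.2644
  (A=1,B=0): P(A|B) = (5/24)/(11/24) = 5/11;  -(5/24)·log₂(5/11) = 0.2370
  (A=1,B=1): P(A|B) = (5/12)/(13/24) = 10/13;  -(5/12)·log₂(10/13) = 0.1577
H(A|B) = 0.2186 + 0.2644 + 0.2370 + 0.1577
  = 0.8777 bits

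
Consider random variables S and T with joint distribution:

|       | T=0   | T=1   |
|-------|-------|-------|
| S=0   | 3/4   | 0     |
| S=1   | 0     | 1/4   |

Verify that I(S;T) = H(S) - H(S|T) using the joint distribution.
Left side, from I(S;T) = H(S) + H(T) - H(S,T):
Marginal P(S) (row sums):
  P(S=0) = 3/4 + 0 = 3/4
  P(S=1) = 0 + 1/4 = 1/4
Marginal P(T) (column sums):
  P(T=0) = 3/4 + 0 = 3/4
  P(T=1) = 0 + 1/4 = 1/4

H(S) = -[(3/4)·log₂(3/4) + (1/4)·log₂(1/4)]
  = 0.3113 + 0.5000
  = 0.8113 bits
H(T) = -[(3/4)·log₂(3/4) + (1/4)·log₂(1/4)]
  = 0.3113 + 0.5000
  = 0.8113 bits
H(S,T) = -[(3/4)·log₂(3/4) + (1/4)·log₂(1/4)]
  = 0.3113 + 0.5000
  = 0.8113 bits

I(S;T) = H(S) + H(T) - H(S,T)
  = 0.8113 + 0.8113 - 0.8113
  = 0.8113 bits

Right side, with H(S|T) computed directly from the conditional probabilities:
H(S|T) = -Σ P(S,T)·log₂ P(S|T), where P(S|T) = P(S,T) / P(T)
  (cells with P(S,T) = 0 contribute 0)
  (S=0,T=0): P(S|T) = (3/4)/(3/4) = 1;  -(3/4)·log₂(1) = 0.0000
  (S=1,T=1): P(S|T) = (1/4)/(1/4) = 1;  -(1/4)·log₂(1) = 0.0000
H(S|T) = 0.0000 + 0.0000
  = 0.0000 bits
H(S) - H(S|T) = 0.8113 - 0.0000 = 0.8113 bits

Both sides equal 0.8113 bits, so I(S;T) = H(S) - H(S|T) ✓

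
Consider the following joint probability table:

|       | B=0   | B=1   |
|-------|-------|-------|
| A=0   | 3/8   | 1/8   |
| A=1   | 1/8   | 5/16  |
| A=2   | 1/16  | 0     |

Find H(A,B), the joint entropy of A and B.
H(A,B) = -Σ P(A,B) log₂ P(A,B), summed over the non-zero cells:
H(A,B) = -[(3/8)·log₂(3/8) + (1/8)·log₂(1/8) + (1/8)·log₂(1/8) + (5/16)·log₂(5/16) + (1/16)·log₂(1/16)]
  = 0.5306 + 0.3750 + 0.3750 + 0.5244 + 0.2500
  = 2.0550 bits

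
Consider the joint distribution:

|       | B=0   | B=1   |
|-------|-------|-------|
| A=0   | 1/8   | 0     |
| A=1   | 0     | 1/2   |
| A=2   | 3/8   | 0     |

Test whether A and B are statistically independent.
Marginal P(A) (row sums):
  P(A=0) = 1/8 + 0 = 1/8
  P(A=1) = 0 + 1/2 = 1/2
  P(A=2) = 3/8 + 0 = 3/8
Marginal P(B) (column sums):
  P(B=0) = 1/8 + 0 + 3/8 = 1/2
  P(B=1) = 0 + 1/2 + 0 = 1/2

A and B are independent iff P(A=i,B=j) = P(A=i)·P(B=j) for every cell.
  P(A=0)·P(B=0) = 1/8 × 1/2 = 1/16, but P(A=0,B=0) = 1/8 ✗

No, A and B are not independent. Quantitatively, I(A;B) > 0:

H(A) = -[(1/8)·log₂(1/8) + (1/2)·log₂(1/2) + (3/8)·log₂(3/8)]
  = 0.3750 + 0.5000 + 0.5306
  = 1.4056 bits
H(B) = -[(1/2)·log₂(1/2) + (1/2)·log₂(1/2)]
  = 0.5000 + 0.5000
  = 1.0000 bits
H(A,B) = -[(1/8)·log₂(1/8) + (1/2)·log₂(1/2) + (3/8)·log₂(3/8)]
  = 0.3750 + 0.5000 + 0.5306
  = 1.4056 bits
I(A;B) = H(A) + H(B) - H(A,B) = 1.4056 + 1.0000 - 1.4056 = 1.0000 bits > 0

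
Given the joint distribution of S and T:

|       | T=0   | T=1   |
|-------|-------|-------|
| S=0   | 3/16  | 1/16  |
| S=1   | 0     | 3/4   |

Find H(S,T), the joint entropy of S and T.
H(S,T) = -Σ P(S,T) log₂ P(S,T), summed over the non-zero cells:
H(S,T) = -[(3/16)·log₂(3/16) + (1/16)·log₂(1/16) + (3/4)·log₂(3/4)]
  = 0.4528 + 0.2500 + 0.3113
  = 1.0141 bits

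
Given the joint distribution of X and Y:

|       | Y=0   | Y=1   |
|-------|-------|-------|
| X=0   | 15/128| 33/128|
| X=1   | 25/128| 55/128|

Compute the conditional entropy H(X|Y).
Marginal P(Y) (column sums):
  P(Y=0) = 15/128 + 25/128 = 5/16
  P(Y=1) = 33/128 + 55/128 = 11/16

H(X|Y) = -Σ P(X,Y)·log₂ P(X|Y), where P(X|Y) = P(X,Y) / P(Y)
  (X=0,Y=0): P(X|Y) = (15/128)/(5/16) = 3/8;  -(15/128)·log₂(3/8) = 0.1658
  (X=0,Y=1): P(X|Y) = (33/128)/(11/16) = 3/8;  -(33/128)·log₂(3/8) = 0.3648
  (X=1,Y=0): P(X|Y) = (25/128)/(5/16) = 5/8;  -(25/128)·log₂(5/8) = 0.1324
  (X=1,Y=1): P(X|Y) = (55/128)/(11/16) = 5/8;  -(55/128)·log₂(5/8) = 0.2914
H(X|Y) = 0.1658 + 0.3648 + 0.1324 + 0.2914
  = 0.9544 bits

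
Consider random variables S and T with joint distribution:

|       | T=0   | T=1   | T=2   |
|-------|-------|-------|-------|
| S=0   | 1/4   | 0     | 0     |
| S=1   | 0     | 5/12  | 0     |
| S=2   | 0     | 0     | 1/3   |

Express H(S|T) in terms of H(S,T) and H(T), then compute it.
H(S|T) = H(S,T) - H(T)

Marginal P(T) (column sums):
  P(T=0) = 1/4 + 0 + 0 = 1/4
  P(T=1) = 0 + 5/12 + 0 = 5/12
  P(T=2) = 0 + 0 + 1/3 = 1/3

H(S,T) = -[(1/4)·log₂(1/4) + (5/12)·log₂(5/12) + (1/3)·log₂(1/3)]
  = 0.5000 + 0.5263 + 0.5283
  = 1.5546 bits
H(T) = -[(1/4)·log₂(1/4) + (5/12)·log₂(5/12) + (1/3)·log₂(1/3)]
  = 0.5000 + 0.5263 + 0.5283
  = 1.5546 bits

H(S|T) = 1.5546 - 1.5546 = 0.0000 bits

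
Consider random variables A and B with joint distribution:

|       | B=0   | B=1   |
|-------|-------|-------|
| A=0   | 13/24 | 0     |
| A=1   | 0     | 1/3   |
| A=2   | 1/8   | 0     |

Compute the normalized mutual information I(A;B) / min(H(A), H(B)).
Marginal P(A) (row sums):
  P(A=0) = 13/24 + 0 = 13/24
  P(A=1) = 0 + 1/3 = 1/3
  P(A=2) = 1/8 + 0 = 1/8
Marginal P(B) (column sums):
  P(B=0) = 13/24 + 0 + 1/8 = 2/3
  P(B=1) = 0 + 1/3 + 0 = 1/3

H(A) = -[(13/24)·log₂(13/24) + (1/3)·log₂(1/3) + (1/8)·log₂(1/8)]
  = 0.4791 + 0.5283 + 0.3750
  = 1.3824 bits
H(B) = -[(2/3)·log₂(2/3) + (1/3)·log₂(1/3)]
  = 0.3900 + 0.5283
  = 0.9183 bits
H(A,B) = -[(13/24)·log₂(13/24) + (1/3)·log₂(1/3) + (1/8)·log₂(1/8)]
  = 0.4791 + 0.5283 + 0.3750
  = 1.3824 bits

I(A;B) = H(A) + H(B) - H(A,B)
  = 1.3824 + 0.9183 - 1.3824
  = 0.9183 bits

min(H(A), H(B)) = min(1.3824, 0.9183) = 0.9183 bits
Normalized MI = 0.9183 / 0.9183 = 1.0000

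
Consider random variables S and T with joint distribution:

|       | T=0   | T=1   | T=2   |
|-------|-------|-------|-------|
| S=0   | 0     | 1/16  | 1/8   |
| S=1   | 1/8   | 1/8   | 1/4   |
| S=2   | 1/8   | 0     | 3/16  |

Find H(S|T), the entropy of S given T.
Marginal P(T) (column sums):
  P(T=0) = 0 + 1/8 + 1/8 = 1/4
  P(T=1) = 1/16 + 1/8 + 0 = 3/16
  P(T=2) = 1/8 + 1/4 + 3/16 = 9/16

H(S|T) = -Σ P(S,T)·log₂ P(S|T), where P(S|T) = P(S,T) / P(T)
  (cells with P(S,T) = 0 contribute 0)
  (S=0,T=1): P(S|T) = (1/16)/(3/16) = 1/3;  -(1/16)·log₂(1/3) = 0.0991
  (S=0,T=2): P(S|T) = (1/8)/(9/16) = 2/9;  -(1/8)·log₂(2/9) = 0.2712
  (S=1,T=0): P(S|T) = (1/8)/(1/4) = 1/2;  -(1/8)·log₂(1/2) = 0.1250
  (S=1,T=1): P(S|T) = (1/8)/(3/16) = 2/3;  -(1/8)·log₂(2/3) = 0.0731
  (S=1,T=2): P(S|T) = (1/4)/(9/16) = 4/9;  -(1/4)·log₂(4/9) = 0.2925
  (S=2,T=0): P(S|T) = (1/8)/(1/4) = 1/2;  -(1/8)·log₂(1/2) = 0.1250
  (S=2,T=2): P(S|T) = (3/16)/(9/16) = 1/3;  -(3/16)·log₂(1/3) = 0.2972
H(S|T) = 0.0991 + 0.2712 + 0.1250 + 0.0731 + 0.2925 + 0.1250 + 0.2972
  = 1.2831 bits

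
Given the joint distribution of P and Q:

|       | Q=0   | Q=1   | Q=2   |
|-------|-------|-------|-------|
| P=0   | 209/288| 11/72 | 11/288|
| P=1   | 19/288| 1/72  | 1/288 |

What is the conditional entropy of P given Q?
Marginal P(Q) (column sums):
  P(Q=0) = 209/288 + 19/288 = 19/24
  P(Q=1) = 11/72 + 1/72 = 1/6
  P(Q=2) = 11/288 + 1/288 = 1/24

H(P|Q) = -Σ P(P,Q)·log₂ P(P|Q), where P(P|Q) = P(P,Q) / P(Q)
  (P=0,Q=0): P(P|Q) = (209/288)/(19/24) = 11/12;  -(209/288)·log₂(11/12) = 0.0911
  (P=0,Q=1): P(P|Q) = (11/72)/(1/6) = 11/12;  -(11/72)·log₂(11/12) = 0.0192
  (P=0,Q=2): P(P|Q) = (11/288)/(1/24) = 11/12;  -(11/288)·log₂(11/12) = 0.0048
  (P=1,Q=0): P(P|Q) = (19/288)/(19/24) = 1/12;  -(19/288)·log₂(1/12) = 0.2365
  (P=1,Q=1): P(P|Q) = (1/72)/(1/6) = 1/12;  -(1/72)·log₂(1/12) = 0.0498
  (P=1,Q=2): P(P|Q) = (1/288)/(1/24) = 1/12;  -(1/288)·log₂(1/12) = 0.0124
H(P|Q) = 0.0911 + 0.0192 + 0.0048 + 0.2365 + 0.0498 + 0.0124
  = 0.4138 bits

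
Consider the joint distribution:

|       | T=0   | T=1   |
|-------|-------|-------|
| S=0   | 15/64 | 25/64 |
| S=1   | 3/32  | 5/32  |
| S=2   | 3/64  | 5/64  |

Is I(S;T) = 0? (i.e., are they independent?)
Marginal P(S) (row sums):
  P(S=0) = 15/64 + 25/64 = 5/8
  P(S=1) = 3/32 + 5/32 = 1/4
  P(S=2) = 3/64 + 5/64 = 1/8
Marginal P(T) (column sums):
  P(T=0) = 15/64 + 3/32 + 3/64 = 3/8
  P(T=1) = 25/64 + 5/32 + 5/64 = 5/8

S and T are independent iff P(S=i,T=j) = P(S=i)·P(T=j) for every cell.
  P(S=0)·P(T=0) = 5/8 × 3/8 = 15/64 = P(S=0,T=0) ✓
  P(S=0)·P(T=1) = 5/8 × 5/8 = 25/64 = P(S=0,T=1) ✓
  P(S=1)·P(T=0) = 1/4 × 3/8 = 3/32 = P(S=1,T=0) ✓
  P(S=1)·P(T=1) = 1/4 × 5/8 = 5/32 = P(S=1,T=1) ✓
  P(S=2)·P(T=0) = 1/8 × 3/8 = 3/64 = P(S=2,T=0) ✓
  P(S=2)·P(T=1) = 1/8 × 5/8 = 5/64 = P(S=2,T=1) ✓

Yes, S and T are independent: every cell factors, so I(S;T) = 0 bits.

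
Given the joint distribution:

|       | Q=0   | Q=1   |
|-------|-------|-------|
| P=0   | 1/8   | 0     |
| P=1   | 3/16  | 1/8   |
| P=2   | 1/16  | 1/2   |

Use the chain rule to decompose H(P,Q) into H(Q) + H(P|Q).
By the chain rule: H(P,Q) = H(Q) + H(P|Q)

Marginal P(Q) (column sums):
  P(Q=0) = 1/8 + 3/16 + 1/16 = 3/8
  P(Q=1) = 0 + 1/8 + 1/2 = 5/8
H(Q) = -[(3/8)·log₂(3/8) + (5/8)·log₂(5/8)]
  = 0.5306 + 0.4238
  = 0.9544 bits
H(P|Q) = -Σ P(P,Q)·log₂ P(P|Q), where P(P|Q) = P(P,Q) / P(Q)
  (cells with P(P,Q) = 0 contribute 0)
  (P=0,Q=0): P(P|Q) = (1/8)/(3/8) = 1/3;  -(1/8)·log₂(1/3) = 0.1981
  (P=1,Q=0): P(P|Q) = (3/16)/(3/8) = 1/2;  -(3/16)·log₂(1/2) = 0.1875
  (P=1,Q=1): P(P|Q) = (1/8)/(5/8) = 1/5;  -(1/8)·log₂(1/5) = 0.2902
  (P=2,Q=0): P(P|Q) = (1/16)/(3/8) = 1/6;  -(1/16)·log₂(1/6) = 0.1616
  (P=2,Q=1): P(P|Q) = (1/2)/(5/8) = 4/5;  -(1/2)·log₂(4/5) = 0.1610
H(P|Q) = 0.1981 + 0.1875 + 0.2902 + 0.1616 + 0.1610
  = 0.9984 bits

H(P,Q) = H(Q) + H(P|Q) = 0.9544 + 0.9984 = 1.9528 bits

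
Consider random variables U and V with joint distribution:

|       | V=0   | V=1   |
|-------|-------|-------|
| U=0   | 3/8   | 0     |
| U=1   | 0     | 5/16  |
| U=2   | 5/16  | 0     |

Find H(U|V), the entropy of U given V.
Marginal P(V) (column sums):
  P(V=0) = 3/8 + 0 + 5/16 = 11/16
  P(V=1) = 0 + 5/16 + 0 = 5/16

H(U|V) = -Σ P(U,V)·log₂ P(U|V), where P(U|V) = P(U,V) / P(V)
  (cells with P(U,V) = 0 contribute 0)
  (U=0,V=0): P(U|V) = (3/8)/(11/16) = 6/11;  -(3/8)·log₂(6/11) = 0.3279
  (U=1,V=1): P(U|V) = (5/16)/(5/16) = 1;  -(5/16)·log₂(1) = 0.0000
  (U=2,V=0): P(U|V) = (5/16)/(11/16) = 5/11;  -(5/16)·log₂(5/11) = 0.3555
H(U|V) = 0.3279 + 0.0000 + 0.3555
  = 0.6834 bits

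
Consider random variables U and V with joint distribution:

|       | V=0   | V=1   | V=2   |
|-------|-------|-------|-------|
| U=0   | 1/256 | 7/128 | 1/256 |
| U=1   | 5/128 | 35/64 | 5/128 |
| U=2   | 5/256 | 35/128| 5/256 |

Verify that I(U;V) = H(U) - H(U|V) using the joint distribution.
Left side, from I(U;V) = H(U) + H(V) - H(U,V):
Marginal P(U) (row sums):
  P(U=0) = 1/256 + 7/128 + 1/256 = 1/16
  P(U=1) = 5/128 + 35/64 + 5/128 = 5/8
  P(U=2) = 5/256 + 35/128 + 5/256 = 5/16
Marginal P(V) (column sums):
  P(V=0) = 1/256 + 5/128 + 5/256 = 1/16
  P(V=1) = 7/128 + 35/64 + 35/128 = 7/8
  P(V=2) = 1/256 + 5/128 + 5/256 = 1/16

H(U) = -[(1/16)·log₂(1/16) + (5/8)·log₂(5/8) + (5/16)·log₂(5/16)]
  = 0.2500 + 0.4238 + 0.5244
  = 1.1982 bits
H(V) = -[(1/16)·log₂(1/16) + (7/8)·log₂(7/8) + (1/16)·log₂(1/16)]
  = 0.2500 + 0.1686 + 0.2500
  = 0.6686 bits
H(U,V) = -[(1/256)·log₂(1/256) + (7/128)·log₂(7/128) + (1/256)·log₂(1/256) + (5/128)·log₂(5/128) + (35/64)·log₂(35/64) + (5/128)·log₂(5/128) + (5/256)·log₂(5/256) + (35/128)·log₂(35/128) + (5/256)·log₂(5/256)]
  = 0.0313 + 0.2293 + 0.0313 + 0.1827 + 0.4762 + 0.1827 + 0.1109 + 0.5115 + 0.1109
  = 1.8668 bits

I(U;V) = H(U) + H(V) - H(U,V)
  = 1.1982 + 0.6686 - 1.8668
  = 0.0000 bits

Right side, with H(U|V) computed directly from the conditional probabilities:
H(U|V) = -Σ P(U,V)·log₂ P(U|V), where P(U|V) = P(U,V) / P(V)
  (U=0,V=0): P(U|V) = (1/256)/(1/16) = 1/16;  -(1/256)·log₂(1/16) = 0.0156
  (U=0,V=1): P(U|V) = (7/128)/(7/8) = 1/16;  -(7/128)·log₂(1/16) = 0.2188
  (U=0,V=2): P(U|V) = (1/256)/(1/16) = 1/16;  -(1/256)·log₂(1/16) = 0.0156
  (U=1,V=0): P(U|V) = (5/128)/(1/16) = 5/8;  -(5/128)·log₂(5/8) = 0.0265
  (U=1,V=1): P(U|V) = (35/64)/(7/8) = 5/8;  -(35/64)·log₂(5/8) = 0.3708
  (U=1,V=2): P(U|V) = (5/128)/(1/16) = 5/8;  -(5/128)·log₂(5/8) = 0.0265
  (U=2,V=0): P(U|V) = (5/256)/(1/16) = 5/16;  -(5/256)·log₂(5/16) = 0.0328
  (U=2,V=1): P(U|V) = (35/128)/(7/8) = 5/16;  -(35/128)·log₂(5/16) = 0.4588
  (U=2,V=2): P(U|V) = (5/256)/(1/16) = 5/16;  -(5/256)·log₂(5/16) = 0.0328
H(U|V) = 0.0156 + 0.2188 + 0.0156 + 0.0265 + 0.3708 + 0.0265 + 0.0328 + 0.4588 + 0.0328
  = 1.1982 bits
H(U) - H(U|V) = 1.1982 - 1.1982 = 0.0000 bits

Both sides equal 0.0000 bits, so I(U;V) = H(U) - H(U|V) ✓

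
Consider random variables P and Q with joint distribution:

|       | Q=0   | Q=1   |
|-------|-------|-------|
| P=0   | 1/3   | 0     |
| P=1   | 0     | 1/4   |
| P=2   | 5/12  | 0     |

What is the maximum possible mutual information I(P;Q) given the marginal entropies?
The upper bound on mutual information is I(P;Q) ≤ min(H(P), H(Q)).

Marginal P(P) (row sums):
  P(P=0) = 1/3 + 0 = 1/3
  P(P=1) = 0 + 1/4 = 1/4
  P(P=2) = 5/12 + 0 = 5/12
Marginal P(Q) (column sums):
  P(Q=0) = 1/3 + 0 + 5/12 = 3/4
  P(Q=1) = 0 + 1/4 + 0 = 1/4

H(P) = -[(1/3)·log₂(1/3) + (1/4)·log₂(1/4) + (5/12)·log₂(5/12)]
  = 0.5283 + 0.5000 + 0.5263
  = 1.5546 bits
H(Q) = -[(3/4)·log₂(3/4) + (1/4)·log₂(1/4)]
  = 0.3113 + 0.5000
  = 0.8113 bits

Maximum possible I(P;Q) = min(1.5546, 0.8113) = 0.8113 bits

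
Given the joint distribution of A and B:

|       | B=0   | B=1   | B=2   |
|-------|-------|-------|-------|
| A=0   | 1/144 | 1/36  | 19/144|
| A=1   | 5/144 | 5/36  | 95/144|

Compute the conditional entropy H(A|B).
Marginal P(B) (column sums):
  P(B=0) = 1/144 + 5/144 = 1/24
  P(B=1) = 1/36 + 5/36 = 1/6
  P(B=2) = 19/144 + 95/144 = 19/24

H(A|B) = -Σ P(A,B)·log₂ P(A|B), where P(A|B) = P(A,B) / P(B)
  (A=0,B=0): P(A|B) = (1/144)/(1/24) = 1/6;  -(1/144)·log₂(1/6) = 0.0180
  (A=0,B=1): P(A|B) = (1/36)/(1/6) = 1/6;  -(1/36)·log₂(1/6) = 0.0718
  (A=0,B=2): P(A|B) = (19/144)/(19/24) = 1/6;  -(19/144)·log₂(1/6) = 0.3411
  (A=1,B=0): P(A|B) = (5/144)/(1/24) = 5/6;  -(5/144)·log₂(5/6) = 0.0091
  (A=1,B=1): P(A|B) = (5/36)/(1/6) = 5/6;  -(5/36)·log₂(5/6) = 0.0365
  (A=1,B=2): P(A|B) = (95/144)/(19/24) = 5/6;  -(95/144)·log₂(5/6) = 0.1735
H(A|B) = 0.0180 + 0.0718 + 0.3411 + 0.0091 + 0.0365 + 0.1735
  = 0.6500 bits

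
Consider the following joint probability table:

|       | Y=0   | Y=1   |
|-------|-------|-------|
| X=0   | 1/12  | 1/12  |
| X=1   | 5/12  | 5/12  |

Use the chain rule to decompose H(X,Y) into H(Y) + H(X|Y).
By the chain rule: H(X,Y) = H(Y) + H(X|Y)

Marginal P(Y) (column sums):
  P(Y=0) = 1/12 + 5/12 = 1/2
  P(Y=1) = 1/12 + 5/12 = 1/2
H(Y) = -[(1/2)·log₂(1/2) + (1/2)·log₂(1/2)]
  = 0.5000 + 0.5000
  = 1.0000 bits
H(X|Y) = -Σ P(X,Y)·log₂ P(X|Y), where P(X|Y) = P(X,Y) / P(Y)
  (X=0,Y=0): P(X|Y) = (1/12)/(1/2) = 1/6;  -(1/12)·log₂(1/6) = 0.2154
  (X=0,Y=1): P(X|Y) = (1/12)/(1/2) = 1/6;  -(1/12)·log₂(1/6) = 0.2154
  (X=1,Y=0): P(X|Y) = (5/12)/(1/2) = 5/6;  -(5/12)·log₂(5/6) = 0.1096
  (X=1,Y=1): P(X|Y) = (5/12)/(1/2) = 5/6;  -(5/12)·log₂(5/6) = 0.1096
H(X|Y) = 0.2154 + 0.2154 + 0.1096 + 0.1096
  = 0.6500 bits

H(X,Y) = H(Y) + H(X|Y) = 1.0000 + 0.6500 = 1.6500 bits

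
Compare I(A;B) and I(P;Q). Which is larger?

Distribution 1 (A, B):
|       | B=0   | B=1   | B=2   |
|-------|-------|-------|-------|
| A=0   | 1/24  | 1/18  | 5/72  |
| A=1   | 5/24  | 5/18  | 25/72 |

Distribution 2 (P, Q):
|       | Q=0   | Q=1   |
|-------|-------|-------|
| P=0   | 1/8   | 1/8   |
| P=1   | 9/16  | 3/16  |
Distribution 1 (A, B):
Marginal P(A) (row sums):
  P(A=0) = 1/24 + 1/18 + 5/72 = 1/6
  P(A=1) = 5/24 + 5/18 + 25/72 = 5/6
Marginal P(B) (column sums):
  P(B=0) = 1/24 + 5/24 = 1/4
  P(B=1) = 1/18 + 5/18 = 1/3
  P(B=2) = 5/72 + 25/72 = 5/12

H(A) = -[(1/6)·log₂(1/6) + (5/6)·log₂(5/6)]
  = 0.4308 + 0.2192
  = 0.6500 bits
H(B) = -[(1/4)·log₂(1/4) + (1/3)·log₂(1/3) + (5/12)·log₂(5/12)]
  = 0.5000 + 0.5283 + 0.5263
  = 1.5546 bits
H(A,B) = -[(1/24)·log₂(1/24) + (1/18)·log₂(1/18) + (5/72)·log₂(5/72) + (5/24)·log₂(5/24) + (5/18)·log₂(5/18) + (25/72)·log₂(25/72)]
  = 0.1910 + 0.2317 + 0.2672 + 0.4715 + 0.5133 + 0.5299
  = 2.2046 bits

I(A;B) = H(A) + H(B) - H(A,B)
  = 0.6500 + 1.5546 - 2.2046
  = 0.0000 bits

Distribution 2 (P, Q):
Marginal P(P) (row sums):
  P(P=0) = 1/8 + 1/8 = 1/4
  P(P=1) = 9/16 + 3/16 = 3/4
Marginal P(Q) (column sums):
  P(Q=0) = 1/8 + 9/16 = 11/16
  P(Q=1) = 1/8 + 3/16 = 5/16

H(P) = -[(1/4)·log₂(1/4) + (3/4)·log₂(3/4)]
  = 0.5000 + 0.3113
  = 0.8113 bits
H(Q) = -[(11/16)·log₂(11/16) + (5/16)·log₂(5/16)]
  = 0.3716 + 0.5244
  = 0.8960 bits
H(P,Q) = -[(1/8)·log₂(1/8) + (1/8)·log₂(1/8) + (9/16)·log₂(9/16) + (3/16)·log₂(3/16)]
  = 0.3750 + 0.3750 + 0.4669 + 0.4528
  = 1.6697 bits

I(P;Q) = H(P) + H(Q) - H(P,Q)
  = 0.8113 + 0.8960 - 1.6697
  = 0.0376 bits

I(P;Q) = 0.0376 bits > I(A;B) = 0.0000 bits, so (P, Q) has the higher mutual information (stronger dependence).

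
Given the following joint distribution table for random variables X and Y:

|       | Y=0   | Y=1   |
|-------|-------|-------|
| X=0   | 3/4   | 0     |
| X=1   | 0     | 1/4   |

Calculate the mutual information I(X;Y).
Marginal P(X) (row sums):
  P(X=0) = 3/4 + 0 = 3/4
  P(X=1) = 0 + 1/4 = 1/4
Marginal P(Y) (column sums):
  P(Y=0) = 3/4 + 0 = 3/4
  P(Y=1) = 0 + 1/4 = 1/4

H(X) = -[(3/4)·log₂(3/4) + (1/4)·log₂(1/4)]
  = 0.3113 + 0.5000
  = 0.8113 bits
H(Y) = -[(3/4)·log₂(3/4) + (1/4)·log₂(1/4)]
  = 0.3113 + 0.5000
  = 0.8113 bits
H(X,Y) = -[(3/4)·log₂(3/4) + (1/4)·log₂(1/4)]
  = 0.3113 + 0.5000
  = 0.8113 bits

I(X;Y) = H(X) + H(Y) - H(X,Y)
  = 0.8113 + 0.8113 - 0.8113
  = 0.8113 bits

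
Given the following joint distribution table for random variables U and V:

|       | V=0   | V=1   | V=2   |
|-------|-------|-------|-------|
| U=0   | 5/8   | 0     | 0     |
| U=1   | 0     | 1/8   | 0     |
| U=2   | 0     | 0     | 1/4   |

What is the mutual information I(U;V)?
Marginal P(U) (row sums):
  P(U=0) = 5/8 + 0 + 0 = 5/8
  P(U=1) = 0 + 1/8 + 0 = 1/8
  P(U=2) = 0 + 0 + 1/4 = 1/4
Marginal P(V) (column sums):
  P(V=0) = 5/8 + 0 + 0 = 5/8
  P(V=1) = 0 + 1/8 + 0 = 1/8
  P(V=2) = 0 + 0 + 1/4 = 1/4

H(U) = -[(5/8)·log₂(5/8) + (1/8)·log₂(1/8) + (1/4)·log₂(1/4)]
  = 0.4238 + 0.3750 + 0.5000
  = 1.2988 bits
H(V) = -[(5/8)·log₂(5/8) + (1/8)·log₂(1/8) + (1/4)·log₂(1/4)]
  = 0.4238 + 0.3750 + 0.5000
  = 1.2988 bits
H(U,V) = -[(5/8)·log₂(5/8) + (1/8)·log₂(1/8) + (1/4)·log₂(1/4)]
  = 0.4238 + 0.3750 + 0.5000
  = 1.2988 bits

I(U;V) = H(U) + H(V) - H(U,V)
  = 1.2988 + 1.2988 - 1.2988
  = 1.2988 bits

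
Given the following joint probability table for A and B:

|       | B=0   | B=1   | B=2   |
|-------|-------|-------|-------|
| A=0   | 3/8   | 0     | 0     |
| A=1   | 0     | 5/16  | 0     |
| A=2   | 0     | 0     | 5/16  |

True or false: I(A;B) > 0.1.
Marginal P(A) (row sums):
  P(A=0) = 3/8 + 0 + 0 = 3/8
  P(A=1) = 0 + 5/16 + 0 = 5/16
  P(A=2) = 0 + 0 + 5/16 = 5/16
Marginal P(B) (column sums):
  P(B=0) = 3/8 + 0 + 0 = 3/8
  P(B=1) = 0 + 5/16 + 0 = 5/16
  P(B=2) = 0 + 0 + 5/16 = 5/16

H(A) = -[(3/8)·log₂(3/8) + (5/16)·log₂(5/16) + (5/16)·log₂(5/16)]
  = 0.5306 + 0.5244 + 0.5244
  = 1.5794 bits
H(B) = -[(3/8)·log₂(3/8) + (5/16)·log₂(5/16) + (5/16)·log₂(5/16)]
  = 0.5306 + 0.5244 + 0.5244
  = 1.5794 bits
H(A,B) = -[(3/8)·log₂(3/8) + (5/16)·log₂(5/16) + (5/16)·log₂(5/16)]
  = 0.5306 + 0.5244 + 0.5244
  = 1.5794 bits

I(A;B) = H(A) + H(B) - H(A,B)
  = 1.5794 + 1.5794 - 1.5794
  = 1.5794 bits

True. I(A;B) = 1.5794 bits, which is > 0.1 bits.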